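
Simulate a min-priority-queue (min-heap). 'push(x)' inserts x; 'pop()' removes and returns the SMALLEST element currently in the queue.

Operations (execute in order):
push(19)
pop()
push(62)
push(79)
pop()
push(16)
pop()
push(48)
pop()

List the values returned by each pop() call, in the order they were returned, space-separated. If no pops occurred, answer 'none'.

push(19): heap contents = [19]
pop() → 19: heap contents = []
push(62): heap contents = [62]
push(79): heap contents = [62, 79]
pop() → 62: heap contents = [79]
push(16): heap contents = [16, 79]
pop() → 16: heap contents = [79]
push(48): heap contents = [48, 79]
pop() → 48: heap contents = [79]

Answer: 19 62 16 48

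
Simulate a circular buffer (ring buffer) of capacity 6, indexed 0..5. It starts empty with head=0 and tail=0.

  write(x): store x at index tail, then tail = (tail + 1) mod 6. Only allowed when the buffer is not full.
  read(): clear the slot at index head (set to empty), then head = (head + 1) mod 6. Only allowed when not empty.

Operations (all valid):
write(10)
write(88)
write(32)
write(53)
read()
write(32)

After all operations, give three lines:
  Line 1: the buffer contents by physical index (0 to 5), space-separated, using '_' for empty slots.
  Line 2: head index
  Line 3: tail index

Answer: _ 88 32 53 32 _
1
5

Derivation:
write(10): buf=[10 _ _ _ _ _], head=0, tail=1, size=1
write(88): buf=[10 88 _ _ _ _], head=0, tail=2, size=2
write(32): buf=[10 88 32 _ _ _], head=0, tail=3, size=3
write(53): buf=[10 88 32 53 _ _], head=0, tail=4, size=4
read(): buf=[_ 88 32 53 _ _], head=1, tail=4, size=3
write(32): buf=[_ 88 32 53 32 _], head=1, tail=5, size=4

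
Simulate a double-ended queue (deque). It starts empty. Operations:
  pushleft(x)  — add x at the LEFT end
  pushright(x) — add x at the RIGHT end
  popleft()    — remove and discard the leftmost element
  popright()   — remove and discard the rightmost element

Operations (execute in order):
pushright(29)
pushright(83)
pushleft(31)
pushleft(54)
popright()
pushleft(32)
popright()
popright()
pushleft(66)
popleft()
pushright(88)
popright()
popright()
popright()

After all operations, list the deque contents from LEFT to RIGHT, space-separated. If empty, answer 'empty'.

Answer: empty

Derivation:
pushright(29): [29]
pushright(83): [29, 83]
pushleft(31): [31, 29, 83]
pushleft(54): [54, 31, 29, 83]
popright(): [54, 31, 29]
pushleft(32): [32, 54, 31, 29]
popright(): [32, 54, 31]
popright(): [32, 54]
pushleft(66): [66, 32, 54]
popleft(): [32, 54]
pushright(88): [32, 54, 88]
popright(): [32, 54]
popright(): [32]
popright(): []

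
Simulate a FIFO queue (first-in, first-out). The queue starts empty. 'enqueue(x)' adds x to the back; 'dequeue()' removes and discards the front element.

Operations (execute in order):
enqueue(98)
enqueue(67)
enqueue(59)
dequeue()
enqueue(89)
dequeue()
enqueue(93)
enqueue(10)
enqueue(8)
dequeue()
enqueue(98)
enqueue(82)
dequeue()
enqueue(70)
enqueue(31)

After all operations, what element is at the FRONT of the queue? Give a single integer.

enqueue(98): queue = [98]
enqueue(67): queue = [98, 67]
enqueue(59): queue = [98, 67, 59]
dequeue(): queue = [67, 59]
enqueue(89): queue = [67, 59, 89]
dequeue(): queue = [59, 89]
enqueue(93): queue = [59, 89, 93]
enqueue(10): queue = [59, 89, 93, 10]
enqueue(8): queue = [59, 89, 93, 10, 8]
dequeue(): queue = [89, 93, 10, 8]
enqueue(98): queue = [89, 93, 10, 8, 98]
enqueue(82): queue = [89, 93, 10, 8, 98, 82]
dequeue(): queue = [93, 10, 8, 98, 82]
enqueue(70): queue = [93, 10, 8, 98, 82, 70]
enqueue(31): queue = [93, 10, 8, 98, 82, 70, 31]

Answer: 93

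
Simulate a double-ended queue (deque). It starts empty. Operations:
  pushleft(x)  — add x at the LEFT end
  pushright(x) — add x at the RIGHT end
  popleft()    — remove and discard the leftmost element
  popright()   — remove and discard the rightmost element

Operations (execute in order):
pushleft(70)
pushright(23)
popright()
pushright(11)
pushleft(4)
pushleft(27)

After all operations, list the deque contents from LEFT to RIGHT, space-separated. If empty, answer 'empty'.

pushleft(70): [70]
pushright(23): [70, 23]
popright(): [70]
pushright(11): [70, 11]
pushleft(4): [4, 70, 11]
pushleft(27): [27, 4, 70, 11]

Answer: 27 4 70 11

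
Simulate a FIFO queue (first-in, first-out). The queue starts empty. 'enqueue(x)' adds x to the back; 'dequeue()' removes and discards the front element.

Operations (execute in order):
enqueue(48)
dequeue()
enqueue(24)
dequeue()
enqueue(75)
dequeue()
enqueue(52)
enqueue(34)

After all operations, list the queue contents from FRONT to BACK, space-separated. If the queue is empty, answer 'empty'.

enqueue(48): [48]
dequeue(): []
enqueue(24): [24]
dequeue(): []
enqueue(75): [75]
dequeue(): []
enqueue(52): [52]
enqueue(34): [52, 34]

Answer: 52 34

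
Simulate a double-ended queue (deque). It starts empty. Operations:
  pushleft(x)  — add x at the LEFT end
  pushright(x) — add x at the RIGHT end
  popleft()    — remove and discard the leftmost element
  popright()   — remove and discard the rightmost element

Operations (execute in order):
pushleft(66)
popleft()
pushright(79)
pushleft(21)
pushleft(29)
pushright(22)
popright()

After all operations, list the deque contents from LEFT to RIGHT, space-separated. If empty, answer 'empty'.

Answer: 29 21 79

Derivation:
pushleft(66): [66]
popleft(): []
pushright(79): [79]
pushleft(21): [21, 79]
pushleft(29): [29, 21, 79]
pushright(22): [29, 21, 79, 22]
popright(): [29, 21, 79]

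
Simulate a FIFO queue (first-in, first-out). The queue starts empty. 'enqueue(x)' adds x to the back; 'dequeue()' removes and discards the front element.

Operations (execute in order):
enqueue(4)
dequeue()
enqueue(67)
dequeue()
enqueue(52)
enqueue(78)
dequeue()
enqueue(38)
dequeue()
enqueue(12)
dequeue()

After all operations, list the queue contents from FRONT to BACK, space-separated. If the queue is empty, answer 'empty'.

enqueue(4): [4]
dequeue(): []
enqueue(67): [67]
dequeue(): []
enqueue(52): [52]
enqueue(78): [52, 78]
dequeue(): [78]
enqueue(38): [78, 38]
dequeue(): [38]
enqueue(12): [38, 12]
dequeue(): [12]

Answer: 12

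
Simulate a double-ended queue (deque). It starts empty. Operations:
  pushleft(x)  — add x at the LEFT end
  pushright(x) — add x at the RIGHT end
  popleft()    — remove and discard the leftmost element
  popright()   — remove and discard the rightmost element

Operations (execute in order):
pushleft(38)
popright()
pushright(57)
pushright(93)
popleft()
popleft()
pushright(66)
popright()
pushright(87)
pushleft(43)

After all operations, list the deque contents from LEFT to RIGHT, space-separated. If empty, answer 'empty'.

Answer: 43 87

Derivation:
pushleft(38): [38]
popright(): []
pushright(57): [57]
pushright(93): [57, 93]
popleft(): [93]
popleft(): []
pushright(66): [66]
popright(): []
pushright(87): [87]
pushleft(43): [43, 87]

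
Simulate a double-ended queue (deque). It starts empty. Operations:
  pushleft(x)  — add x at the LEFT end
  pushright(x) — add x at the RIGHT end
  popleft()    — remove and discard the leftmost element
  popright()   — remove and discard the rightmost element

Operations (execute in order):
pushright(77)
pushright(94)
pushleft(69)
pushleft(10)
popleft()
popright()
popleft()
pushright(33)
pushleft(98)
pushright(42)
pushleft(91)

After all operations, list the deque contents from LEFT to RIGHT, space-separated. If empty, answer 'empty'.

pushright(77): [77]
pushright(94): [77, 94]
pushleft(69): [69, 77, 94]
pushleft(10): [10, 69, 77, 94]
popleft(): [69, 77, 94]
popright(): [69, 77]
popleft(): [77]
pushright(33): [77, 33]
pushleft(98): [98, 77, 33]
pushright(42): [98, 77, 33, 42]
pushleft(91): [91, 98, 77, 33, 42]

Answer: 91 98 77 33 42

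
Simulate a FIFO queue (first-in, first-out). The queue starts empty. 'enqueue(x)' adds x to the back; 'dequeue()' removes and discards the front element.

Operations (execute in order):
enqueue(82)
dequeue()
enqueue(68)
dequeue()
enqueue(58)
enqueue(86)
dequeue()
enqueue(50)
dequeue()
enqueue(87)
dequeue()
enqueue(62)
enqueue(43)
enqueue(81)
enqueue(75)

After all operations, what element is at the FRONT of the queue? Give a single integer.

Answer: 87

Derivation:
enqueue(82): queue = [82]
dequeue(): queue = []
enqueue(68): queue = [68]
dequeue(): queue = []
enqueue(58): queue = [58]
enqueue(86): queue = [58, 86]
dequeue(): queue = [86]
enqueue(50): queue = [86, 50]
dequeue(): queue = [50]
enqueue(87): queue = [50, 87]
dequeue(): queue = [87]
enqueue(62): queue = [87, 62]
enqueue(43): queue = [87, 62, 43]
enqueue(81): queue = [87, 62, 43, 81]
enqueue(75): queue = [87, 62, 43, 81, 75]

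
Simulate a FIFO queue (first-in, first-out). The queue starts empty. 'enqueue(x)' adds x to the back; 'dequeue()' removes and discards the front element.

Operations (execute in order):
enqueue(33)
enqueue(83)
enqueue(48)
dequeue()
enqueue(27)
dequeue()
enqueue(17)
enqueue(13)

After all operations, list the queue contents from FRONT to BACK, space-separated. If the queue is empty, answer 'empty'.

Answer: 48 27 17 13

Derivation:
enqueue(33): [33]
enqueue(83): [33, 83]
enqueue(48): [33, 83, 48]
dequeue(): [83, 48]
enqueue(27): [83, 48, 27]
dequeue(): [48, 27]
enqueue(17): [48, 27, 17]
enqueue(13): [48, 27, 17, 13]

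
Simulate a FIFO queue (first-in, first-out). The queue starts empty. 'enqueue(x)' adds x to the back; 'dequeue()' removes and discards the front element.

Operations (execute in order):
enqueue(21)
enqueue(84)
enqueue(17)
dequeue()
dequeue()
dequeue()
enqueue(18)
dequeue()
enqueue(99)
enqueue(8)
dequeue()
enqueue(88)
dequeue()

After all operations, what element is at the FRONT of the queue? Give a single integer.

enqueue(21): queue = [21]
enqueue(84): queue = [21, 84]
enqueue(17): queue = [21, 84, 17]
dequeue(): queue = [84, 17]
dequeue(): queue = [17]
dequeue(): queue = []
enqueue(18): queue = [18]
dequeue(): queue = []
enqueue(99): queue = [99]
enqueue(8): queue = [99, 8]
dequeue(): queue = [8]
enqueue(88): queue = [8, 88]
dequeue(): queue = [88]

Answer: 88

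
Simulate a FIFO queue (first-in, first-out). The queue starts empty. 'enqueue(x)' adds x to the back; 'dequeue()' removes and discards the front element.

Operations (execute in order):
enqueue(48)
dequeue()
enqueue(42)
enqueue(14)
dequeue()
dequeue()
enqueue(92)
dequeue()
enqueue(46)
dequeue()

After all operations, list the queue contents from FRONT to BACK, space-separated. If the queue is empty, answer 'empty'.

enqueue(48): [48]
dequeue(): []
enqueue(42): [42]
enqueue(14): [42, 14]
dequeue(): [14]
dequeue(): []
enqueue(92): [92]
dequeue(): []
enqueue(46): [46]
dequeue(): []

Answer: empty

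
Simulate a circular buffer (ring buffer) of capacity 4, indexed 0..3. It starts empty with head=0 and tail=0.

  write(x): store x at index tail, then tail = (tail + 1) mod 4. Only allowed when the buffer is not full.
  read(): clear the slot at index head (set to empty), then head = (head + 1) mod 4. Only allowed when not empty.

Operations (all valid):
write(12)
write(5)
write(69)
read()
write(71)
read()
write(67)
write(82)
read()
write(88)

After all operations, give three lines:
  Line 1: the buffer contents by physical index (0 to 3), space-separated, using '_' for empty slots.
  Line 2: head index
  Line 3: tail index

write(12): buf=[12 _ _ _], head=0, tail=1, size=1
write(5): buf=[12 5 _ _], head=0, tail=2, size=2
write(69): buf=[12 5 69 _], head=0, tail=3, size=3
read(): buf=[_ 5 69 _], head=1, tail=3, size=2
write(71): buf=[_ 5 69 71], head=1, tail=0, size=3
read(): buf=[_ _ 69 71], head=2, tail=0, size=2
write(67): buf=[67 _ 69 71], head=2, tail=1, size=3
write(82): buf=[67 82 69 71], head=2, tail=2, size=4
read(): buf=[67 82 _ 71], head=3, tail=2, size=3
write(88): buf=[67 82 88 71], head=3, tail=3, size=4

Answer: 67 82 88 71
3
3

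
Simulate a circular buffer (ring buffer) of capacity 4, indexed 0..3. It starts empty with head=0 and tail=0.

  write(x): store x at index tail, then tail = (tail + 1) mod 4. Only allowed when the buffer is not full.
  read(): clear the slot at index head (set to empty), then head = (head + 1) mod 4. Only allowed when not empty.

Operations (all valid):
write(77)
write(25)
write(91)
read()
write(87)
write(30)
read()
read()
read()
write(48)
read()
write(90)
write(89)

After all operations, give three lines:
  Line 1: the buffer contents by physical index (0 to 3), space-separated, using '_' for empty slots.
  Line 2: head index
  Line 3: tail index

Answer: _ 48 90 89
1
0

Derivation:
write(77): buf=[77 _ _ _], head=0, tail=1, size=1
write(25): buf=[77 25 _ _], head=0, tail=2, size=2
write(91): buf=[77 25 91 _], head=0, tail=3, size=3
read(): buf=[_ 25 91 _], head=1, tail=3, size=2
write(87): buf=[_ 25 91 87], head=1, tail=0, size=3
write(30): buf=[30 25 91 87], head=1, tail=1, size=4
read(): buf=[30 _ 91 87], head=2, tail=1, size=3
read(): buf=[30 _ _ 87], head=3, tail=1, size=2
read(): buf=[30 _ _ _], head=0, tail=1, size=1
write(48): buf=[30 48 _ _], head=0, tail=2, size=2
read(): buf=[_ 48 _ _], head=1, tail=2, size=1
write(90): buf=[_ 48 90 _], head=1, tail=3, size=2
write(89): buf=[_ 48 90 89], head=1, tail=0, size=3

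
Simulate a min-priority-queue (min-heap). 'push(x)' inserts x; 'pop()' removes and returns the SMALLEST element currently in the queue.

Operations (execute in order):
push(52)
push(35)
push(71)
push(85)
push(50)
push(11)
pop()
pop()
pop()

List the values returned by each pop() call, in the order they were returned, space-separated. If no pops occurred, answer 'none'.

push(52): heap contents = [52]
push(35): heap contents = [35, 52]
push(71): heap contents = [35, 52, 71]
push(85): heap contents = [35, 52, 71, 85]
push(50): heap contents = [35, 50, 52, 71, 85]
push(11): heap contents = [11, 35, 50, 52, 71, 85]
pop() → 11: heap contents = [35, 50, 52, 71, 85]
pop() → 35: heap contents = [50, 52, 71, 85]
pop() → 50: heap contents = [52, 71, 85]

Answer: 11 35 50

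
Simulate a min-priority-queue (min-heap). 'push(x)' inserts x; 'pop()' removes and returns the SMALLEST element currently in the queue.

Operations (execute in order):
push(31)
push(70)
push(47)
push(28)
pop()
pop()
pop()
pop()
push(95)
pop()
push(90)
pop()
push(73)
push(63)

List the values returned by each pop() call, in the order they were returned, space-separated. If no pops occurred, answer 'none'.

Answer: 28 31 47 70 95 90

Derivation:
push(31): heap contents = [31]
push(70): heap contents = [31, 70]
push(47): heap contents = [31, 47, 70]
push(28): heap contents = [28, 31, 47, 70]
pop() → 28: heap contents = [31, 47, 70]
pop() → 31: heap contents = [47, 70]
pop() → 47: heap contents = [70]
pop() → 70: heap contents = []
push(95): heap contents = [95]
pop() → 95: heap contents = []
push(90): heap contents = [90]
pop() → 90: heap contents = []
push(73): heap contents = [73]
push(63): heap contents = [63, 73]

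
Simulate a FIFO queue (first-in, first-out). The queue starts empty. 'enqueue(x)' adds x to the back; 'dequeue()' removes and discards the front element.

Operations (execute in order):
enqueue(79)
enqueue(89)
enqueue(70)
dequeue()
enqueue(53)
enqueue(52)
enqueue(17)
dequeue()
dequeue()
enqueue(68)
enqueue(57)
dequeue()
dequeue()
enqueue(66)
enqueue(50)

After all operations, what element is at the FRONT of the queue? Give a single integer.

enqueue(79): queue = [79]
enqueue(89): queue = [79, 89]
enqueue(70): queue = [79, 89, 70]
dequeue(): queue = [89, 70]
enqueue(53): queue = [89, 70, 53]
enqueue(52): queue = [89, 70, 53, 52]
enqueue(17): queue = [89, 70, 53, 52, 17]
dequeue(): queue = [70, 53, 52, 17]
dequeue(): queue = [53, 52, 17]
enqueue(68): queue = [53, 52, 17, 68]
enqueue(57): queue = [53, 52, 17, 68, 57]
dequeue(): queue = [52, 17, 68, 57]
dequeue(): queue = [17, 68, 57]
enqueue(66): queue = [17, 68, 57, 66]
enqueue(50): queue = [17, 68, 57, 66, 50]

Answer: 17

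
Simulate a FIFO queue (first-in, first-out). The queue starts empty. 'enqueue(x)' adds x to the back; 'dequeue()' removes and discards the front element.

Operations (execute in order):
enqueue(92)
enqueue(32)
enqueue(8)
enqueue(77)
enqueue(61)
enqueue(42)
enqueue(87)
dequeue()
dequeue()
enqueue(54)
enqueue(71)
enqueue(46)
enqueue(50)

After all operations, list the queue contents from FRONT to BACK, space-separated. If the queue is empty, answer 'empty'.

Answer: 8 77 61 42 87 54 71 46 50

Derivation:
enqueue(92): [92]
enqueue(32): [92, 32]
enqueue(8): [92, 32, 8]
enqueue(77): [92, 32, 8, 77]
enqueue(61): [92, 32, 8, 77, 61]
enqueue(42): [92, 32, 8, 77, 61, 42]
enqueue(87): [92, 32, 8, 77, 61, 42, 87]
dequeue(): [32, 8, 77, 61, 42, 87]
dequeue(): [8, 77, 61, 42, 87]
enqueue(54): [8, 77, 61, 42, 87, 54]
enqueue(71): [8, 77, 61, 42, 87, 54, 71]
enqueue(46): [8, 77, 61, 42, 87, 54, 71, 46]
enqueue(50): [8, 77, 61, 42, 87, 54, 71, 46, 50]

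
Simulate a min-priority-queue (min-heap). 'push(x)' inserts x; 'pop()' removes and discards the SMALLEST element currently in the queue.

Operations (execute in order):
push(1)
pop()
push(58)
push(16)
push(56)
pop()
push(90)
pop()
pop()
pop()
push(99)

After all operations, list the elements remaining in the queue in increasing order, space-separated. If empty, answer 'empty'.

Answer: 99

Derivation:
push(1): heap contents = [1]
pop() → 1: heap contents = []
push(58): heap contents = [58]
push(16): heap contents = [16, 58]
push(56): heap contents = [16, 56, 58]
pop() → 16: heap contents = [56, 58]
push(90): heap contents = [56, 58, 90]
pop() → 56: heap contents = [58, 90]
pop() → 58: heap contents = [90]
pop() → 90: heap contents = []
push(99): heap contents = [99]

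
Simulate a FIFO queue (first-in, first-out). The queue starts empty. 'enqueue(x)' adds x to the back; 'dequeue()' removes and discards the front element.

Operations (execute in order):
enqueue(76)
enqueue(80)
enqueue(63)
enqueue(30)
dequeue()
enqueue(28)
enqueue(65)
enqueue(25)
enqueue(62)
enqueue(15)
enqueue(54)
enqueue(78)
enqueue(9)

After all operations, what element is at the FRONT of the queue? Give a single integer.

Answer: 80

Derivation:
enqueue(76): queue = [76]
enqueue(80): queue = [76, 80]
enqueue(63): queue = [76, 80, 63]
enqueue(30): queue = [76, 80, 63, 30]
dequeue(): queue = [80, 63, 30]
enqueue(28): queue = [80, 63, 30, 28]
enqueue(65): queue = [80, 63, 30, 28, 65]
enqueue(25): queue = [80, 63, 30, 28, 65, 25]
enqueue(62): queue = [80, 63, 30, 28, 65, 25, 62]
enqueue(15): queue = [80, 63, 30, 28, 65, 25, 62, 15]
enqueue(54): queue = [80, 63, 30, 28, 65, 25, 62, 15, 54]
enqueue(78): queue = [80, 63, 30, 28, 65, 25, 62, 15, 54, 78]
enqueue(9): queue = [80, 63, 30, 28, 65, 25, 62, 15, 54, 78, 9]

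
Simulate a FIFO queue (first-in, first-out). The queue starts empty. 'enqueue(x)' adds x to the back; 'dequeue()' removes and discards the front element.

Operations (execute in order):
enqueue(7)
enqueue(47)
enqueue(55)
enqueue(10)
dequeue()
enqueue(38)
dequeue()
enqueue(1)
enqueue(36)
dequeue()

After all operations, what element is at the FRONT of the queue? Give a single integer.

enqueue(7): queue = [7]
enqueue(47): queue = [7, 47]
enqueue(55): queue = [7, 47, 55]
enqueue(10): queue = [7, 47, 55, 10]
dequeue(): queue = [47, 55, 10]
enqueue(38): queue = [47, 55, 10, 38]
dequeue(): queue = [55, 10, 38]
enqueue(1): queue = [55, 10, 38, 1]
enqueue(36): queue = [55, 10, 38, 1, 36]
dequeue(): queue = [10, 38, 1, 36]

Answer: 10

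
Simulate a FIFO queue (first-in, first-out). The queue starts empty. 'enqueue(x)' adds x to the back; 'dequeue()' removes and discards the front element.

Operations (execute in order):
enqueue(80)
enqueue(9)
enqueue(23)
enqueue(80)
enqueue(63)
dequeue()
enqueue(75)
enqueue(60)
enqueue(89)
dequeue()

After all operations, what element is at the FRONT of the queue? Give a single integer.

Answer: 23

Derivation:
enqueue(80): queue = [80]
enqueue(9): queue = [80, 9]
enqueue(23): queue = [80, 9, 23]
enqueue(80): queue = [80, 9, 23, 80]
enqueue(63): queue = [80, 9, 23, 80, 63]
dequeue(): queue = [9, 23, 80, 63]
enqueue(75): queue = [9, 23, 80, 63, 75]
enqueue(60): queue = [9, 23, 80, 63, 75, 60]
enqueue(89): queue = [9, 23, 80, 63, 75, 60, 89]
dequeue(): queue = [23, 80, 63, 75, 60, 89]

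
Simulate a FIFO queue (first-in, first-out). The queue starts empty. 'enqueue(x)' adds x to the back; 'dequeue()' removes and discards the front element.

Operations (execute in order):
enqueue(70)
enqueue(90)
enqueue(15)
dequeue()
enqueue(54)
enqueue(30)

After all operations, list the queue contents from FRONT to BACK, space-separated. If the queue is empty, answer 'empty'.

Answer: 90 15 54 30

Derivation:
enqueue(70): [70]
enqueue(90): [70, 90]
enqueue(15): [70, 90, 15]
dequeue(): [90, 15]
enqueue(54): [90, 15, 54]
enqueue(30): [90, 15, 54, 30]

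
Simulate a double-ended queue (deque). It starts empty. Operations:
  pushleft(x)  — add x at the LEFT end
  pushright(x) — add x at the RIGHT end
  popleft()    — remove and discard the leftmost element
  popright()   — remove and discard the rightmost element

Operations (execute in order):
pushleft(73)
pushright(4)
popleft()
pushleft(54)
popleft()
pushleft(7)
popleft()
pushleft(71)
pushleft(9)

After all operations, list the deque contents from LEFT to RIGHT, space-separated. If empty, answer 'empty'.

pushleft(73): [73]
pushright(4): [73, 4]
popleft(): [4]
pushleft(54): [54, 4]
popleft(): [4]
pushleft(7): [7, 4]
popleft(): [4]
pushleft(71): [71, 4]
pushleft(9): [9, 71, 4]

Answer: 9 71 4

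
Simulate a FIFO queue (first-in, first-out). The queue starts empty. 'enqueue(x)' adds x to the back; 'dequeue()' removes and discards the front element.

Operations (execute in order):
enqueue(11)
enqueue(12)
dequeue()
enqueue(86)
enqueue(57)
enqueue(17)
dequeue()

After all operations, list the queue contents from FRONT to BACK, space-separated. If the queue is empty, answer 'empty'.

enqueue(11): [11]
enqueue(12): [11, 12]
dequeue(): [12]
enqueue(86): [12, 86]
enqueue(57): [12, 86, 57]
enqueue(17): [12, 86, 57, 17]
dequeue(): [86, 57, 17]

Answer: 86 57 17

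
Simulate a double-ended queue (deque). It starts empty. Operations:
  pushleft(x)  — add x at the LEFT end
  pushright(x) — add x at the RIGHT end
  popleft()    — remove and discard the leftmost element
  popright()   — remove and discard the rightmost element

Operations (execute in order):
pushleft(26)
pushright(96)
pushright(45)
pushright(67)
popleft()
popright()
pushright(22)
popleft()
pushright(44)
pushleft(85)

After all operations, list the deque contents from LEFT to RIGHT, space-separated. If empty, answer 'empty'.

Answer: 85 45 22 44

Derivation:
pushleft(26): [26]
pushright(96): [26, 96]
pushright(45): [26, 96, 45]
pushright(67): [26, 96, 45, 67]
popleft(): [96, 45, 67]
popright(): [96, 45]
pushright(22): [96, 45, 22]
popleft(): [45, 22]
pushright(44): [45, 22, 44]
pushleft(85): [85, 45, 22, 44]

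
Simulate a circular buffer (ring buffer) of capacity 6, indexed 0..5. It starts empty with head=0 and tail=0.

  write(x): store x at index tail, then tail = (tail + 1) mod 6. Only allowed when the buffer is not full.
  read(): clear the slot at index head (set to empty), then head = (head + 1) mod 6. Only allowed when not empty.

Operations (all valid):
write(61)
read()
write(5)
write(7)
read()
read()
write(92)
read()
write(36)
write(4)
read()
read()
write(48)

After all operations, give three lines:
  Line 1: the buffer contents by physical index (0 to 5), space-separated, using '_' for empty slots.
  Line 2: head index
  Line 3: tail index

write(61): buf=[61 _ _ _ _ _], head=0, tail=1, size=1
read(): buf=[_ _ _ _ _ _], head=1, tail=1, size=0
write(5): buf=[_ 5 _ _ _ _], head=1, tail=2, size=1
write(7): buf=[_ 5 7 _ _ _], head=1, tail=3, size=2
read(): buf=[_ _ 7 _ _ _], head=2, tail=3, size=1
read(): buf=[_ _ _ _ _ _], head=3, tail=3, size=0
write(92): buf=[_ _ _ 92 _ _], head=3, tail=4, size=1
read(): buf=[_ _ _ _ _ _], head=4, tail=4, size=0
write(36): buf=[_ _ _ _ 36 _], head=4, tail=5, size=1
write(4): buf=[_ _ _ _ 36 4], head=4, tail=0, size=2
read(): buf=[_ _ _ _ _ 4], head=5, tail=0, size=1
read(): buf=[_ _ _ _ _ _], head=0, tail=0, size=0
write(48): buf=[48 _ _ _ _ _], head=0, tail=1, size=1

Answer: 48 _ _ _ _ _
0
1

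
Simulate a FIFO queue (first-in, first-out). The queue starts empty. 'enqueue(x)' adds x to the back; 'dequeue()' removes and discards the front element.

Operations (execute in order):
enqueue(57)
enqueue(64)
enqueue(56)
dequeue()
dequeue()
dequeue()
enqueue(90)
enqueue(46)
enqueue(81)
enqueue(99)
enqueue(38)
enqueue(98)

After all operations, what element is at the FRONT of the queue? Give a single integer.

Answer: 90

Derivation:
enqueue(57): queue = [57]
enqueue(64): queue = [57, 64]
enqueue(56): queue = [57, 64, 56]
dequeue(): queue = [64, 56]
dequeue(): queue = [56]
dequeue(): queue = []
enqueue(90): queue = [90]
enqueue(46): queue = [90, 46]
enqueue(81): queue = [90, 46, 81]
enqueue(99): queue = [90, 46, 81, 99]
enqueue(38): queue = [90, 46, 81, 99, 38]
enqueue(98): queue = [90, 46, 81, 99, 38, 98]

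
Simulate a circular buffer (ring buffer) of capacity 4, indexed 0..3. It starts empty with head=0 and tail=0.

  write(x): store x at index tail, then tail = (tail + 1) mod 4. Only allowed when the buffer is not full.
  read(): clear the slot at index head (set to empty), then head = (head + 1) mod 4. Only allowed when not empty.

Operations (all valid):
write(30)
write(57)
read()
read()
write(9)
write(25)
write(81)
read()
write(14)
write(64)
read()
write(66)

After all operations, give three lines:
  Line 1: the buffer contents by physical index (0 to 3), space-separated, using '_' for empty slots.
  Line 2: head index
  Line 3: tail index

Answer: 81 14 64 66
0
0

Derivation:
write(30): buf=[30 _ _ _], head=0, tail=1, size=1
write(57): buf=[30 57 _ _], head=0, tail=2, size=2
read(): buf=[_ 57 _ _], head=1, tail=2, size=1
read(): buf=[_ _ _ _], head=2, tail=2, size=0
write(9): buf=[_ _ 9 _], head=2, tail=3, size=1
write(25): buf=[_ _ 9 25], head=2, tail=0, size=2
write(81): buf=[81 _ 9 25], head=2, tail=1, size=3
read(): buf=[81 _ _ 25], head=3, tail=1, size=2
write(14): buf=[81 14 _ 25], head=3, tail=2, size=3
write(64): buf=[81 14 64 25], head=3, tail=3, size=4
read(): buf=[81 14 64 _], head=0, tail=3, size=3
write(66): buf=[81 14 64 66], head=0, tail=0, size=4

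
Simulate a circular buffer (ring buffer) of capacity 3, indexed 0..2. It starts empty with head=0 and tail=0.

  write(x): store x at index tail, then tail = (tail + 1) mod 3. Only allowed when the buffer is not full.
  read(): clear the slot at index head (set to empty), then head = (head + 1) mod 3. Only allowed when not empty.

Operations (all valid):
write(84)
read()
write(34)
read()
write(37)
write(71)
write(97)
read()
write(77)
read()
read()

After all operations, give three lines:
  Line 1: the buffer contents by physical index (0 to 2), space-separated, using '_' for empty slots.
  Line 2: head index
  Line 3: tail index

Answer: _ _ 77
2
0

Derivation:
write(84): buf=[84 _ _], head=0, tail=1, size=1
read(): buf=[_ _ _], head=1, tail=1, size=0
write(34): buf=[_ 34 _], head=1, tail=2, size=1
read(): buf=[_ _ _], head=2, tail=2, size=0
write(37): buf=[_ _ 37], head=2, tail=0, size=1
write(71): buf=[71 _ 37], head=2, tail=1, size=2
write(97): buf=[71 97 37], head=2, tail=2, size=3
read(): buf=[71 97 _], head=0, tail=2, size=2
write(77): buf=[71 97 77], head=0, tail=0, size=3
read(): buf=[_ 97 77], head=1, tail=0, size=2
read(): buf=[_ _ 77], head=2, tail=0, size=1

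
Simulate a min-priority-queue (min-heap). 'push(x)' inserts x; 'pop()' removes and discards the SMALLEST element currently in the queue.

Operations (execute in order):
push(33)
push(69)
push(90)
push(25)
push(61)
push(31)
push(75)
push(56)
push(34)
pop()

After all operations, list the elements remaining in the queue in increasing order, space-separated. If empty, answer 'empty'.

Answer: 31 33 34 56 61 69 75 90

Derivation:
push(33): heap contents = [33]
push(69): heap contents = [33, 69]
push(90): heap contents = [33, 69, 90]
push(25): heap contents = [25, 33, 69, 90]
push(61): heap contents = [25, 33, 61, 69, 90]
push(31): heap contents = [25, 31, 33, 61, 69, 90]
push(75): heap contents = [25, 31, 33, 61, 69, 75, 90]
push(56): heap contents = [25, 31, 33, 56, 61, 69, 75, 90]
push(34): heap contents = [25, 31, 33, 34, 56, 61, 69, 75, 90]
pop() → 25: heap contents = [31, 33, 34, 56, 61, 69, 75, 90]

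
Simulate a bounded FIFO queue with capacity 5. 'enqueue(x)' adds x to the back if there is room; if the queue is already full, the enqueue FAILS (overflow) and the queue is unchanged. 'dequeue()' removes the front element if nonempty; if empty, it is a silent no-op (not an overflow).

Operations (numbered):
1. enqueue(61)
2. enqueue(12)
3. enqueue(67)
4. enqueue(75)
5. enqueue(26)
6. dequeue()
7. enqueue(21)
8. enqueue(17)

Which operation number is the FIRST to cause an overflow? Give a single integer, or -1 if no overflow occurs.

Answer: 8

Derivation:
1. enqueue(61): size=1
2. enqueue(12): size=2
3. enqueue(67): size=3
4. enqueue(75): size=4
5. enqueue(26): size=5
6. dequeue(): size=4
7. enqueue(21): size=5
8. enqueue(17): size=5=cap → OVERFLOW (fail)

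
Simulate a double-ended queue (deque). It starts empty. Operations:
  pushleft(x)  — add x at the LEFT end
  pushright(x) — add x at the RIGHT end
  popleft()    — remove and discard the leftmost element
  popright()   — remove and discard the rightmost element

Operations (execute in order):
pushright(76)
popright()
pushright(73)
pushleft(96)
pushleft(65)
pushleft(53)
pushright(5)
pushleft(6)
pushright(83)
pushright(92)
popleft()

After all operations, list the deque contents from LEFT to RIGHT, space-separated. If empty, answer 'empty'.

Answer: 53 65 96 73 5 83 92

Derivation:
pushright(76): [76]
popright(): []
pushright(73): [73]
pushleft(96): [96, 73]
pushleft(65): [65, 96, 73]
pushleft(53): [53, 65, 96, 73]
pushright(5): [53, 65, 96, 73, 5]
pushleft(6): [6, 53, 65, 96, 73, 5]
pushright(83): [6, 53, 65, 96, 73, 5, 83]
pushright(92): [6, 53, 65, 96, 73, 5, 83, 92]
popleft(): [53, 65, 96, 73, 5, 83, 92]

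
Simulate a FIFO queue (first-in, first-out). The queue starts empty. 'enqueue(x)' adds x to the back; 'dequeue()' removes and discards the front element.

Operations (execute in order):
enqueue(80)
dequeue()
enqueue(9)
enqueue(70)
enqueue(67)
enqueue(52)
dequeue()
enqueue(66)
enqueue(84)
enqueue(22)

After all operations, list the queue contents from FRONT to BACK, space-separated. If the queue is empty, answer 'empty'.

Answer: 70 67 52 66 84 22

Derivation:
enqueue(80): [80]
dequeue(): []
enqueue(9): [9]
enqueue(70): [9, 70]
enqueue(67): [9, 70, 67]
enqueue(52): [9, 70, 67, 52]
dequeue(): [70, 67, 52]
enqueue(66): [70, 67, 52, 66]
enqueue(84): [70, 67, 52, 66, 84]
enqueue(22): [70, 67, 52, 66, 84, 22]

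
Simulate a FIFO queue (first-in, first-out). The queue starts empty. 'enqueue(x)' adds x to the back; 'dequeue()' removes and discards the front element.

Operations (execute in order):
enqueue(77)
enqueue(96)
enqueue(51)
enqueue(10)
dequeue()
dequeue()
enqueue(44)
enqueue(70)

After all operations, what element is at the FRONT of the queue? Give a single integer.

Answer: 51

Derivation:
enqueue(77): queue = [77]
enqueue(96): queue = [77, 96]
enqueue(51): queue = [77, 96, 51]
enqueue(10): queue = [77, 96, 51, 10]
dequeue(): queue = [96, 51, 10]
dequeue(): queue = [51, 10]
enqueue(44): queue = [51, 10, 44]
enqueue(70): queue = [51, 10, 44, 70]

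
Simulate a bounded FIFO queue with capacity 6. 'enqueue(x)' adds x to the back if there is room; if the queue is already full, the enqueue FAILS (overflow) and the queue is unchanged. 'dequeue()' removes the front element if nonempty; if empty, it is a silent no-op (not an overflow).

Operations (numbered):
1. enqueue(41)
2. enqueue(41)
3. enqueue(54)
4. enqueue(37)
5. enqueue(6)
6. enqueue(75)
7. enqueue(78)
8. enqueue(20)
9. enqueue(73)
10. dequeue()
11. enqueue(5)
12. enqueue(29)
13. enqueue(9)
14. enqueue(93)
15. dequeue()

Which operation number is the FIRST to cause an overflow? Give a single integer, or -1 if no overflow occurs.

Answer: 7

Derivation:
1. enqueue(41): size=1
2. enqueue(41): size=2
3. enqueue(54): size=3
4. enqueue(37): size=4
5. enqueue(6): size=5
6. enqueue(75): size=6
7. enqueue(78): size=6=cap → OVERFLOW (fail)
8. enqueue(20): size=6=cap → OVERFLOW (fail)
9. enqueue(73): size=6=cap → OVERFLOW (fail)
10. dequeue(): size=5
11. enqueue(5): size=6
12. enqueue(29): size=6=cap → OVERFLOW (fail)
13. enqueue(9): size=6=cap → OVERFLOW (fail)
14. enqueue(93): size=6=cap → OVERFLOW (fail)
15. dequeue(): size=5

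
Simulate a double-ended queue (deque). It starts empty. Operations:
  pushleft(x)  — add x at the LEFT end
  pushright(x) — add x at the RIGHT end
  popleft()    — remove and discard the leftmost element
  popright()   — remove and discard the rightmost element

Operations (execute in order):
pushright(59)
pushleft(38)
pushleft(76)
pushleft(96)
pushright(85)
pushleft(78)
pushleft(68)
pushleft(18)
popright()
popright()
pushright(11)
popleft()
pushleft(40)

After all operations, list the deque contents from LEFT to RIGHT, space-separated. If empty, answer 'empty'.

pushright(59): [59]
pushleft(38): [38, 59]
pushleft(76): [76, 38, 59]
pushleft(96): [96, 76, 38, 59]
pushright(85): [96, 76, 38, 59, 85]
pushleft(78): [78, 96, 76, 38, 59, 85]
pushleft(68): [68, 78, 96, 76, 38, 59, 85]
pushleft(18): [18, 68, 78, 96, 76, 38, 59, 85]
popright(): [18, 68, 78, 96, 76, 38, 59]
popright(): [18, 68, 78, 96, 76, 38]
pushright(11): [18, 68, 78, 96, 76, 38, 11]
popleft(): [68, 78, 96, 76, 38, 11]
pushleft(40): [40, 68, 78, 96, 76, 38, 11]

Answer: 40 68 78 96 76 38 11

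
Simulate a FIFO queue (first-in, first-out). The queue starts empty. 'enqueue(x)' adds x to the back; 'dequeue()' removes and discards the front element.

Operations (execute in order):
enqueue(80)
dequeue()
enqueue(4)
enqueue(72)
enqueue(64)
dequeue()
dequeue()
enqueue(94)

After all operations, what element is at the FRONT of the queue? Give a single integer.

Answer: 64

Derivation:
enqueue(80): queue = [80]
dequeue(): queue = []
enqueue(4): queue = [4]
enqueue(72): queue = [4, 72]
enqueue(64): queue = [4, 72, 64]
dequeue(): queue = [72, 64]
dequeue(): queue = [64]
enqueue(94): queue = [64, 94]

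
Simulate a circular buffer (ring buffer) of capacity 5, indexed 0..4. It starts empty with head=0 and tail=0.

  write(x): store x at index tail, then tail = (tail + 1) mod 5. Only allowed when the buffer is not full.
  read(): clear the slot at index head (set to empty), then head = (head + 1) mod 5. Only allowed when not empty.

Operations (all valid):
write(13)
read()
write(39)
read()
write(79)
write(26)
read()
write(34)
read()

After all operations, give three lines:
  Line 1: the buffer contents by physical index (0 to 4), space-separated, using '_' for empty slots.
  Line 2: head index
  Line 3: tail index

write(13): buf=[13 _ _ _ _], head=0, tail=1, size=1
read(): buf=[_ _ _ _ _], head=1, tail=1, size=0
write(39): buf=[_ 39 _ _ _], head=1, tail=2, size=1
read(): buf=[_ _ _ _ _], head=2, tail=2, size=0
write(79): buf=[_ _ 79 _ _], head=2, tail=3, size=1
write(26): buf=[_ _ 79 26 _], head=2, tail=4, size=2
read(): buf=[_ _ _ 26 _], head=3, tail=4, size=1
write(34): buf=[_ _ _ 26 34], head=3, tail=0, size=2
read(): buf=[_ _ _ _ 34], head=4, tail=0, size=1

Answer: _ _ _ _ 34
4
0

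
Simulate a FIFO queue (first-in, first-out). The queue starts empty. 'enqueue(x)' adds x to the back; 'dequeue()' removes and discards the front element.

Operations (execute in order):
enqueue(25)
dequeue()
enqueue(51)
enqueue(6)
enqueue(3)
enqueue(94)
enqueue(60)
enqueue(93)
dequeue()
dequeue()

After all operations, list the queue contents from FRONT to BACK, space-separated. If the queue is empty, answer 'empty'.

enqueue(25): [25]
dequeue(): []
enqueue(51): [51]
enqueue(6): [51, 6]
enqueue(3): [51, 6, 3]
enqueue(94): [51, 6, 3, 94]
enqueue(60): [51, 6, 3, 94, 60]
enqueue(93): [51, 6, 3, 94, 60, 93]
dequeue(): [6, 3, 94, 60, 93]
dequeue(): [3, 94, 60, 93]

Answer: 3 94 60 93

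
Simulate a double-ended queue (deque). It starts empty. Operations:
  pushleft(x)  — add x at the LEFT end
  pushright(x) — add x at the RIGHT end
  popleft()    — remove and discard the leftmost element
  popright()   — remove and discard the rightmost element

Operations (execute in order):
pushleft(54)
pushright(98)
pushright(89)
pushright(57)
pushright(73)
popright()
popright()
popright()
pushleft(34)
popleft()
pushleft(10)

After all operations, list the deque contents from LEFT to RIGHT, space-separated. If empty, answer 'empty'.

Answer: 10 54 98

Derivation:
pushleft(54): [54]
pushright(98): [54, 98]
pushright(89): [54, 98, 89]
pushright(57): [54, 98, 89, 57]
pushright(73): [54, 98, 89, 57, 73]
popright(): [54, 98, 89, 57]
popright(): [54, 98, 89]
popright(): [54, 98]
pushleft(34): [34, 54, 98]
popleft(): [54, 98]
pushleft(10): [10, 54, 98]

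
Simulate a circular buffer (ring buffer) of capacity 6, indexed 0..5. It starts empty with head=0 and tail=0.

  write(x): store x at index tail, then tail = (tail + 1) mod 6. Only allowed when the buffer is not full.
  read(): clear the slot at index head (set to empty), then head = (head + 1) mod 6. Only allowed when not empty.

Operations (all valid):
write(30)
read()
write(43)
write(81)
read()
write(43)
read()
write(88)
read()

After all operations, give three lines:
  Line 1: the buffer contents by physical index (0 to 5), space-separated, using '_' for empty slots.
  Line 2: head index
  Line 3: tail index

Answer: _ _ _ _ 88 _
4
5

Derivation:
write(30): buf=[30 _ _ _ _ _], head=0, tail=1, size=1
read(): buf=[_ _ _ _ _ _], head=1, tail=1, size=0
write(43): buf=[_ 43 _ _ _ _], head=1, tail=2, size=1
write(81): buf=[_ 43 81 _ _ _], head=1, tail=3, size=2
read(): buf=[_ _ 81 _ _ _], head=2, tail=3, size=1
write(43): buf=[_ _ 81 43 _ _], head=2, tail=4, size=2
read(): buf=[_ _ _ 43 _ _], head=3, tail=4, size=1
write(88): buf=[_ _ _ 43 88 _], head=3, tail=5, size=2
read(): buf=[_ _ _ _ 88 _], head=4, tail=5, size=1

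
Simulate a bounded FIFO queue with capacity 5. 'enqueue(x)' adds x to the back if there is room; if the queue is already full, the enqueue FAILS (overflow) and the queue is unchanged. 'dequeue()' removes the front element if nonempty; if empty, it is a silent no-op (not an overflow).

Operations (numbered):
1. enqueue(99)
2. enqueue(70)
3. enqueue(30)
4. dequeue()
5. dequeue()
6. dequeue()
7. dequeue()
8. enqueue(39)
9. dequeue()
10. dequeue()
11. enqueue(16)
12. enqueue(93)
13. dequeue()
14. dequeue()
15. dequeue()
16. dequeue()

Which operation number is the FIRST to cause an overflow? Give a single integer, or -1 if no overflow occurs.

1. enqueue(99): size=1
2. enqueue(70): size=2
3. enqueue(30): size=3
4. dequeue(): size=2
5. dequeue(): size=1
6. dequeue(): size=0
7. dequeue(): empty, no-op, size=0
8. enqueue(39): size=1
9. dequeue(): size=0
10. dequeue(): empty, no-op, size=0
11. enqueue(16): size=1
12. enqueue(93): size=2
13. dequeue(): size=1
14. dequeue(): size=0
15. dequeue(): empty, no-op, size=0
16. dequeue(): empty, no-op, size=0

Answer: -1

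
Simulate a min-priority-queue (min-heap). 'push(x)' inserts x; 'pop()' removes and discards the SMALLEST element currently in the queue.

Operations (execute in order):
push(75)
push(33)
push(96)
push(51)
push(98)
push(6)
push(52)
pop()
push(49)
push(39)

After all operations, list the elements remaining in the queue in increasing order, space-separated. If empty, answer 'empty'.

push(75): heap contents = [75]
push(33): heap contents = [33, 75]
push(96): heap contents = [33, 75, 96]
push(51): heap contents = [33, 51, 75, 96]
push(98): heap contents = [33, 51, 75, 96, 98]
push(6): heap contents = [6, 33, 51, 75, 96, 98]
push(52): heap contents = [6, 33, 51, 52, 75, 96, 98]
pop() → 6: heap contents = [33, 51, 52, 75, 96, 98]
push(49): heap contents = [33, 49, 51, 52, 75, 96, 98]
push(39): heap contents = [33, 39, 49, 51, 52, 75, 96, 98]

Answer: 33 39 49 51 52 75 96 98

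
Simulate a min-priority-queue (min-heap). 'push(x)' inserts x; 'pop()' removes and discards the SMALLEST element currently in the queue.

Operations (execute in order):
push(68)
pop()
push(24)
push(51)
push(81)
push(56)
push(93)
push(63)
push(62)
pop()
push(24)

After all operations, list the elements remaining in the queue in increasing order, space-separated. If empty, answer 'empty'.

Answer: 24 51 56 62 63 81 93

Derivation:
push(68): heap contents = [68]
pop() → 68: heap contents = []
push(24): heap contents = [24]
push(51): heap contents = [24, 51]
push(81): heap contents = [24, 51, 81]
push(56): heap contents = [24, 51, 56, 81]
push(93): heap contents = [24, 51, 56, 81, 93]
push(63): heap contents = [24, 51, 56, 63, 81, 93]
push(62): heap contents = [24, 51, 56, 62, 63, 81, 93]
pop() → 24: heap contents = [51, 56, 62, 63, 81, 93]
push(24): heap contents = [24, 51, 56, 62, 63, 81, 93]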